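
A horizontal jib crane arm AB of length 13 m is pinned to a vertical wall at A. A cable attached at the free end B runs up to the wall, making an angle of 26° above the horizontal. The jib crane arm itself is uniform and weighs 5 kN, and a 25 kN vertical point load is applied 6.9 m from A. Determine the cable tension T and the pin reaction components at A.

ΣM about A: T·sin26°·13 − 5·6.5 − 25·6.9 = 0 → T = 205/(13·0.438371) = 35.9723 ≈ 35.97 kN.
ΣF_x = 0: A_x − T·cos26° = 0 → A_x = 35.9723 × 0.898794 = 32.33 kN.
ΣF_y = 0: A_y + T·sin26° − 5 − 25 = 0 → A_y = 30 − 35.9723 × 0.438371 = 14.23 kN.

T = 35.97 kN, A_x = 32.33 kN, A_y = 14.23 kN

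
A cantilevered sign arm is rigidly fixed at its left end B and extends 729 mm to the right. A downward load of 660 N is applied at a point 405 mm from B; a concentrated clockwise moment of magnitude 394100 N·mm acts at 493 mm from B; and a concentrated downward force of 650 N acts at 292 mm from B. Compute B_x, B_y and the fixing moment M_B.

B_x = 0, B_y = 1310 N, M_B = 851200 N·mm

ΣF_x = 0: B_x = 0.
ΣF_y = 0: B_y − 660 − 650 = 0 → B_y = 1310 N.
ΣM about B: M_B − 660·405 − 394100 − 650·292 = 0 → M_B = 851200 N·mm.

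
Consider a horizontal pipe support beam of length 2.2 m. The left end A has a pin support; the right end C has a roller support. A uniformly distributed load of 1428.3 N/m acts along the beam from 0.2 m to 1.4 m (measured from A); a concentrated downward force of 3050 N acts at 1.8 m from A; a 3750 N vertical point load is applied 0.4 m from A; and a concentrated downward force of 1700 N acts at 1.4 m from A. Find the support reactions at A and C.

Resultant of the distributed load: 1428.3 × 1.2 = 1713.96 N at 0.8 m from A.
Taking moments about A: C_y·2.2 − (1428.3·1.2)·0.8 − 3050·1.8 − 3750·0.4 − 1700·1.4 = 0 → C_y = 10741.168/2.2 = 4882.35 ≈ 4882 N.
ΣF_y = 0: A_y + 4882.35 − 1428.3·1.2 − 3050 − 3750 − 1700 = 0 → A_y = 5332 N.
ΣF_x = 0: no horizontal applied forces, so A_x = 0.

A_x = 0, A_y = 5332 N, C_y = 4882 N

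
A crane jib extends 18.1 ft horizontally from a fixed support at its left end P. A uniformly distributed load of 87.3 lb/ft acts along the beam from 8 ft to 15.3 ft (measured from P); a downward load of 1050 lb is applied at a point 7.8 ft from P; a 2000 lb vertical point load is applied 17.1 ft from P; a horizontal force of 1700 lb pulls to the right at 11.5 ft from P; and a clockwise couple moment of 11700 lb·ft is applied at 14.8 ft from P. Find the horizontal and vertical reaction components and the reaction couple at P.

P_x = -1700 lb, P_y = 3687 lb, M_P = 61510 lb·ft

Resultant of the distributed load: 87.3 × 7.3 = 637.29 lb at 11.65 ft from P.
ΣF_x = 0: P_x + 1700 = 0 → P_x = -1700 lb.
ΣF_y = 0: P_y − 87.3·7.3 − 1050 − 2000 = 0 → P_y = 3687 lb.
ΣM about P: M_P − (87.3·7.3)·11.65 − 1050·7.8 − 2000·17.1 − 11700 = 0 → M_P = 61510 lb·ft.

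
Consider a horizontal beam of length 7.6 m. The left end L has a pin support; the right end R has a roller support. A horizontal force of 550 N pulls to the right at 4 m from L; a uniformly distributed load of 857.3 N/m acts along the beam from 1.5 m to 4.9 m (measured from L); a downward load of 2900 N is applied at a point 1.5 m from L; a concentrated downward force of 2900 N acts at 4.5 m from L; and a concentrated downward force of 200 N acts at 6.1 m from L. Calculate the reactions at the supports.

Resultant of the distributed load: 857.3 × 3.4 = 2914.82 N at 3.2 m from L.
Moments about L: R_y·7.6 − (857.3·3.4)·3.2 − 2900·1.5 − 2900·4.5 − 200·6.1 = 0 → R_y = 27947.424/7.6 = 3677.29 ≈ 3677 N.
ΣF_y = 0: L_y + 3677.29 − 857.3·3.4 − 2900 − 2900 − 200 = 0 → L_y = 5238 N.
ΣF_x = 0: L_x + 550 = 0 → L_x = -550.0 N.

L_x = -550.0 N, L_y = 5238 N, R_y = 3677 N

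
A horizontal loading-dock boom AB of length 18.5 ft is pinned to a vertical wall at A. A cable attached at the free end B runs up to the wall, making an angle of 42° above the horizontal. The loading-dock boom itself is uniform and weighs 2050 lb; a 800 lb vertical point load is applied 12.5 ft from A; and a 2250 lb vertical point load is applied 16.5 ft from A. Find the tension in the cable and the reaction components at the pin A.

ΣM about A: T·sin42°·18.5 − 2050·9.25 − 800·12.5 − 2250·16.5 = 0 → T = 66087.5/(18.5·0.669131) = 5338.71 ≈ 5339 lb.
ΣF_x = 0: A_x − T·cos42° = 0 → A_x = 5338.71 × 0.743145 = 3967 lb.
ΣF_y = 0: A_y + T·sin42° − 2050 − 800 − 2250 = 0 → A_y = 5100 − 5338.71 × 0.669131 = 1528 lb.

T = 5339 lb, A_x = 3967 lb, A_y = 1528 lb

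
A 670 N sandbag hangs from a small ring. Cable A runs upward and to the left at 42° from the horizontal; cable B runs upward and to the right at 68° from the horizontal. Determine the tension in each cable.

T_A = 267.1 N, T_B = 529.9 N

ΣF_x = 0: −T_A·cos42° + T_B·cos68° = 0 → T_B = 1.9838·T_A.
ΣF_y = 0: T_A·sin42° + T_B·sin68° = 670.
Substitute: T_A·(0.669131 + 1.9838·0.927184) = 670 → T_A = 267.094 ≈ 267.1 N.
Then T_B = 1.9838 × 267.094 = 529.9 N.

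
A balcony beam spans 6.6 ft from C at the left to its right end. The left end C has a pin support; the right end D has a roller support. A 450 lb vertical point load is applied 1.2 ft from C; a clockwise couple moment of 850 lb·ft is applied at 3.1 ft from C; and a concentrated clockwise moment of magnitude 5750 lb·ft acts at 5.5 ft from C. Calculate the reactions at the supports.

Taking moments about C: D_y·6.6 − 450·1.2 − 850 − 5750 = 0 → D_y = 7140/6.6 = 1081.82 ≈ 1082 lb.
ΣF_y = 0: C_y + 1081.82 − 450 = 0 → C_y = -631.8 lb.
ΣF_x = 0: no horizontal applied forces, so C_x = 0.

C_x = 0, C_y = -631.8 lb, D_y = 1082 lb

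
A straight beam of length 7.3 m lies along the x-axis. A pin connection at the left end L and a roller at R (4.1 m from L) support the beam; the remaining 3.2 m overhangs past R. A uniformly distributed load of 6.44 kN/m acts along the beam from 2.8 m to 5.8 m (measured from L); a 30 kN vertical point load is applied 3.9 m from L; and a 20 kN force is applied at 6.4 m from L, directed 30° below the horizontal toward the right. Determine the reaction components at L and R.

Resultant of the distributed load: 6.44 × 3 = 19.32 kN at 4.3 m from L.
ΣM about L: R_y·4.1 − (6.44·3)·4.3 − 30·3.9 − 20·sin30°·6.4 = 0 → R_y = 264.076/4.1 = 64.4088 ≈ 64.41 kN.
ΣF_y = 0: L_y + 64.4088 − 6.44·3 − 30 − 20·sin30° = 0 → L_y = -5.089 kN.
ΣF_x = 0: L_x + 20·cos30° = 0 → L_x = -17.32 kN.

L_x = -17.32 kN, L_y = -5.089 kN, R_y = 64.41 kN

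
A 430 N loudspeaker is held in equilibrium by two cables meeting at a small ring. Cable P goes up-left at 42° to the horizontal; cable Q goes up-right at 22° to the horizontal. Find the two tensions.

ΣF_x = 0: −T_P·cos42° + T_Q·cos22° = 0 → T_Q = 0.801508·T_P.
ΣF_y = 0: T_P·sin42° + T_Q·sin22° = 430.
Substitute: T_P·(0.669131 + 0.801508·0.374607) = 430 → T_P = 443.582 ≈ 443.6 N.
Then T_Q = 0.801508 × 443.582 = 355.5 N.

T_P = 443.6 N, T_Q = 355.5 N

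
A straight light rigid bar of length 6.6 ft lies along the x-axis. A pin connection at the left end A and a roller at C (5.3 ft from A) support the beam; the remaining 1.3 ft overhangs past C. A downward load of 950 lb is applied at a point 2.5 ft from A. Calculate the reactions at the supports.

ΣM about A: C_y·5.3 − 950·2.5 = 0 → C_y = 2375/5.3 = 448.113 ≈ 448.1 lb.
ΣF_y = 0: A_y + 448.113 − 950 = 0 → A_y = 501.9 lb.
ΣF_x = 0: no horizontal applied forces, so A_x = 0.

A_x = 0, A_y = 501.9 lb, C_y = 448.1 lb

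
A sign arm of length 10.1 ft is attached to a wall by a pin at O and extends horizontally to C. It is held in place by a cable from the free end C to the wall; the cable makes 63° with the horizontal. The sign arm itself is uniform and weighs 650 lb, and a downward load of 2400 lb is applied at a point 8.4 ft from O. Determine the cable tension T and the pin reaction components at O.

ΣM about O: T·sin63°·10.1 − 650·5.05 − 2400·8.4 = 0 → T = 23442.5/(10.1·0.891007) = 2604.96 ≈ 2605 lb.
ΣF_x = 0: O_x − T·cos63° = 0 → O_x = 2604.96 × 0.45399 = 1183 lb.
ΣF_y = 0: O_y + T·sin63° − 650 − 2400 = 0 → O_y = 3050 − 2604.96 × 0.891007 = 729.0 lb.

T = 2605 lb, O_x = 1183 lb, O_y = 729.0 lb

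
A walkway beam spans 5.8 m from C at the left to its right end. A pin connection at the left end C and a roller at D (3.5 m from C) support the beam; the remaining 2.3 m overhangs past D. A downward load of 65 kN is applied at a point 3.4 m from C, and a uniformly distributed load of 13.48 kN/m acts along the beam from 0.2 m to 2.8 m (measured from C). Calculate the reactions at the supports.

C_x = 0, C_y = 21.88 kN, D_y = 78.16 kN

Resultant of the distributed load: 13.48 × 2.6 = 35.048 kN at 1.5 m from C.
Moments about C: D_y·3.5 − 65·3.4 − (13.48·2.6)·1.5 = 0 → D_y = 273.572/3.5 = 78.1634 ≈ 78.16 kN.
ΣF_y = 0: C_y + 78.1634 − 65 − 13.48·2.6 = 0 → C_y = 21.88 kN.
ΣF_x = 0: no horizontal applied forces, so C_x = 0.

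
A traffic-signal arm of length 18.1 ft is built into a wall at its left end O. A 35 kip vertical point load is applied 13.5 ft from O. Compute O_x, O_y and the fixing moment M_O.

O_x = 0, O_y = 35.00 kip, M_O = 472.5 kip·ft

ΣF_x = 0: O_x = 0.
ΣF_y = 0: O_y − 35 = 0 → O_y = 35.00 kip.
ΣM about O: M_O − 35·13.5 = 0 → M_O = 472.5 kip·ft.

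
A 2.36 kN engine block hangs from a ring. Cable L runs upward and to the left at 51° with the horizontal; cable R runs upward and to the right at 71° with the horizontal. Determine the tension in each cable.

ΣF_x = 0: −T_L·cos51° + T_R·cos71° = 0 → T_R = 1.93299·T_L.
ΣF_y = 0: T_L·sin51° + T_R·sin71° = 2.36.
Substitute: T_L·(0.777146 + 1.93299·0.945519) = 2.36 → T_L = 0.906011 ≈ 0.9060 kN.
Then T_R = 1.93299 × 0.906011 = 1.751 kN.

T_L = 0.9060 kN, T_R = 1.751 kN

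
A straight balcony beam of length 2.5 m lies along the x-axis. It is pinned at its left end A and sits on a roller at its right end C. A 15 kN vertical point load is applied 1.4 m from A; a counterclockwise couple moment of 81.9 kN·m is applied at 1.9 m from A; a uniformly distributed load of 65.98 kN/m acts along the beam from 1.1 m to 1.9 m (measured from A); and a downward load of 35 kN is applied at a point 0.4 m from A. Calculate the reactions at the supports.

Resultant of the distributed load: 65.98 × 0.8 = 52.784 kN at 1.5 m from A.
Moments about A: C_y·2.5 − 15·1.4 + 81.9 − (65.98·0.8)·1.5 − 35·0.4 = 0 → C_y = 32.276/2.5 = 12.9104 ≈ 12.91 kN.
ΣF_y = 0: A_y + 12.9104 − 15 − 65.98·0.8 − 35 = 0 → A_y = 89.87 kN.
ΣF_x = 0: no horizontal applied forces, so A_x = 0.

A_x = 0, A_y = 89.87 kN, C_y = 12.91 kN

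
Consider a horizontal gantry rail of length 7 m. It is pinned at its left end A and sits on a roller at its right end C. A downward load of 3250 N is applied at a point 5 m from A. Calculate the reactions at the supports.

A_x = 0, A_y = 928.6 N, C_y = 2321 N

Moments about A: C_y·7 − 3250·5 = 0 → C_y = 16250/7 = 2321.43 ≈ 2321 N.
ΣF_y = 0: A_y + 2321.43 − 3250 = 0 → A_y = 928.6 N.
ΣF_x = 0: no horizontal applied forces, so A_x = 0.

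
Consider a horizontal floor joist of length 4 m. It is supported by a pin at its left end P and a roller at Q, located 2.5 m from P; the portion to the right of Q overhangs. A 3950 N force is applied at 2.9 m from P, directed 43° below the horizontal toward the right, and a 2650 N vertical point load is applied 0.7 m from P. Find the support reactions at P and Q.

P_x = -2889 N, P_y = 1477 N, Q_y = 3867 N

ΣM about P: Q_y·2.5 − 3950·sin43°·2.9 − 2650·0.7 = 0 → Q_y = 9667.29/2.5 = 3866.92 ≈ 3867 N.
ΣF_y = 0: P_y + 3866.92 − 3950·sin43° − 2650 = 0 → P_y = 1477 N.
ΣF_x = 0: P_x + 3950·cos43° = 0 → P_x = -2889 N.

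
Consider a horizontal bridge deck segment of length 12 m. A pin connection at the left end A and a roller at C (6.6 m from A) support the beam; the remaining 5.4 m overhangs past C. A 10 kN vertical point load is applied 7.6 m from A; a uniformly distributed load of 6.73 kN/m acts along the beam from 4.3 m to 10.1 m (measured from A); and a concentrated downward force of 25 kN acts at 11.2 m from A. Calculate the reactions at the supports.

Resultant of the distributed load: 6.73 × 5.8 = 39.034 kN at 7.2 m from A.
Moments about A: C_y·6.6 − 10·7.6 − (6.73·5.8)·7.2 − 25·11.2 = 0 → C_y = 637.0448/6.6 = 96.5219 ≈ 96.52 kN.
ΣF_y = 0: A_y + 96.5219 − 10 − 6.73·5.8 − 25 = 0 → A_y = -22.49 kN.
ΣF_x = 0: no horizontal applied forces, so A_x = 0.

A_x = 0, A_y = -22.49 kN, C_y = 96.52 kN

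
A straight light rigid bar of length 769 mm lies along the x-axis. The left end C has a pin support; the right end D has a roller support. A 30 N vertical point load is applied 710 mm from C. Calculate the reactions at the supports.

Taking moments about C: D_y·769 − 30·710 = 0 → D_y = 21300/769 = 27.6983 ≈ 27.70 N.
ΣF_y = 0: C_y + 27.6983 − 30 = 0 → C_y = 2.302 N.
ΣF_x = 0: no horizontal applied forces, so C_x = 0.

C_x = 0, C_y = 2.302 N, D_y = 27.70 N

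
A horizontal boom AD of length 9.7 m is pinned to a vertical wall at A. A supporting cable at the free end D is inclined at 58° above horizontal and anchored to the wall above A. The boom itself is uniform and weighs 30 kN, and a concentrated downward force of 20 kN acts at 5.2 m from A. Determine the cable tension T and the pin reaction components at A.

T = 30.33 kN, A_x = 16.07 kN, A_y = 24.28 kN

ΣM about A: T·sin58°·9.7 − 30·4.85 − 20·5.2 = 0 → T = 249.5/(9.7·0.848048) = 30.3304 ≈ 30.33 kN.
ΣF_x = 0: A_x − T·cos58° = 0 → A_x = 30.3304 × 0.529919 = 16.07 kN.
ΣF_y = 0: A_y + T·sin58° − 30 − 20 = 0 → A_y = 50 − 30.3304 × 0.848048 = 24.28 kN.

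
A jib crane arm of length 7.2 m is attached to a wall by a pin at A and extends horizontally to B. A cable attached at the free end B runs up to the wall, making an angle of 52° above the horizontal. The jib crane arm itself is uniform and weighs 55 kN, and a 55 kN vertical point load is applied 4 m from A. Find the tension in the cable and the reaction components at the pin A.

T = 73.67 kN, A_x = 45.36 kN, A_y = 51.94 kN

ΣM about A: T·sin52°·7.2 − 55·3.6 − 55·4 = 0 → T = 418/(7.2·0.788011) = 73.6735 ≈ 73.67 kN.
ΣF_x = 0: A_x − T·cos52° = 0 → A_x = 73.6735 × 0.615661 = 45.36 kN.
ΣF_y = 0: A_y + T·sin52° − 55 − 55 = 0 → A_y = 110 − 73.6735 × 0.788011 = 51.94 kN.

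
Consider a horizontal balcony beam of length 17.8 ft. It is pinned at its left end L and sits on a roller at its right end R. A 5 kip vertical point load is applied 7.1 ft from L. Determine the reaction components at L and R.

L_x = 0, L_y = 3.006 kip, R_y = 1.994 kip

ΣM about L: R_y·17.8 − 5·7.1 = 0 → R_y = 35.5/17.8 = 1.99438 ≈ 1.994 kip.
ΣF_y = 0: L_y + 1.99438 − 5 = 0 → L_y = 3.006 kip.
ΣF_x = 0: no horizontal applied forces, so L_x = 0.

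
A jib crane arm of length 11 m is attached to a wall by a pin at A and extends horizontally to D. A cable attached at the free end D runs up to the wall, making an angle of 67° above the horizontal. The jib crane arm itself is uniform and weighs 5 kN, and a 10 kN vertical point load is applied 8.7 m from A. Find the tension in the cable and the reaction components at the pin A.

ΣM about A: T·sin67°·11 − 5·5.5 − 10·8.7 = 0 → T = 114.5/(11·0.920505) = 11.308 ≈ 11.31 kN.
ΣF_x = 0: A_x − T·cos67° = 0 → A_x = 11.308 × 0.390731 = 4.418 kN.
ΣF_y = 0: A_y + T·sin67° − 5 − 10 = 0 → A_y = 15 − 11.308 × 0.920505 = 4.591 kN.

T = 11.31 kN, A_x = 4.418 kN, A_y = 4.591 kN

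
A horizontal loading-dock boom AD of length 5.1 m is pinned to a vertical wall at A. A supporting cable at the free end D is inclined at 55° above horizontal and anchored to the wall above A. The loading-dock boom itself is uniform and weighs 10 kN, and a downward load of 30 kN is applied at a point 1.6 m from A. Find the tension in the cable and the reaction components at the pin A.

T = 17.59 kN, A_x = 10.09 kN, A_y = 25.59 kN

ΣM about A: T·sin55°·5.1 − 10·2.55 − 30·1.6 = 0 → T = 73.5/(5.1·0.819152) = 17.5935 ≈ 17.59 kN.
ΣF_x = 0: A_x − T·cos55° = 0 → A_x = 17.5935 × 0.573576 = 10.09 kN.
ΣF_y = 0: A_y + T·sin55° − 10 − 30 = 0 → A_y = 40 − 17.5935 × 0.819152 = 25.59 kN.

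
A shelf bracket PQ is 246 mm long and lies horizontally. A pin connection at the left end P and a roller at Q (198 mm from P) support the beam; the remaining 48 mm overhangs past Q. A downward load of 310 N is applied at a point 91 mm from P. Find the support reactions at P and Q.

ΣM about P: Q_y·198 − 310·91 = 0 → Q_y = 28210/198 = 142.475 ≈ 142.5 N.
ΣF_y = 0: P_y + 142.475 − 310 = 0 → P_y = 167.5 N.
ΣF_x = 0: no horizontal applied forces, so P_x = 0.

P_x = 0, P_y = 167.5 N, Q_y = 142.5 N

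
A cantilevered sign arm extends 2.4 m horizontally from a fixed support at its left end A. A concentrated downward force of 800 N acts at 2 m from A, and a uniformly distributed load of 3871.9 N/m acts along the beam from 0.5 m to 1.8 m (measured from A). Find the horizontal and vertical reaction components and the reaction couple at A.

A_x = 0, A_y = 5833 N, M_A = 7388 N·m

Resultant of the distributed load: 3871.9 × 1.3 = 5033.47 N at 1.15 m from A.
ΣF_x = 0: A_x = 0.
ΣF_y = 0: A_y − 800 − 3871.9·1.3 = 0 → A_y = 5833 N.
ΣM about A: M_A − 800·2 − (3871.9·1.3)·1.15 = 0 → M_A = 7388 N·m.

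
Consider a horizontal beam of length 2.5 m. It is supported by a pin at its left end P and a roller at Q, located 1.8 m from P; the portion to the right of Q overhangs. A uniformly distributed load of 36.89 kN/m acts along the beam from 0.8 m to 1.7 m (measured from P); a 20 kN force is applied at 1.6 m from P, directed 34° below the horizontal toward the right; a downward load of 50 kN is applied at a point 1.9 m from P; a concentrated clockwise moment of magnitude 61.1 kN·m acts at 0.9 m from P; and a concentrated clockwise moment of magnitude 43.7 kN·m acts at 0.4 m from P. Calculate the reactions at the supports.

P_x = -16.58 kN, P_y = -49.61 kN, Q_y = 144.0 kN

Resultant of the distributed load: 36.89 × 0.9 = 33.201 kN at 1.25 m from P.
Moments about P: Q_y·1.8 − (36.89·0.9)·1.25 − 20·sin34°·1.6 − 50·1.9 − 61.1 − 43.7 = 0 → Q_y = 259.195/1.8 = 143.997 ≈ 144.0 kN.
ΣF_y = 0: P_y + 143.997 − 36.89·0.9 − 20·sin34° − 50 = 0 → P_y = -49.61 kN.
ΣF_x = 0: P_x + 20·cos34° = 0 → P_x = -16.58 kN.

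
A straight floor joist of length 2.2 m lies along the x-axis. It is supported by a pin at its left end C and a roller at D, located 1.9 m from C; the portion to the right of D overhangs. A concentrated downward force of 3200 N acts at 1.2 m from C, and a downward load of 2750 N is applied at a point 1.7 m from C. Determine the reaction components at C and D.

C_x = 0, C_y = 1468 N, D_y = 4482 N

ΣM about C: D_y·1.9 − 3200·1.2 − 2750·1.7 = 0 → D_y = 8515/1.9 = 4481.58 ≈ 4482 N.
ΣF_y = 0: C_y + 4481.58 − 3200 − 2750 = 0 → C_y = 1468 N.
ΣF_x = 0: no horizontal applied forces, so C_x = 0.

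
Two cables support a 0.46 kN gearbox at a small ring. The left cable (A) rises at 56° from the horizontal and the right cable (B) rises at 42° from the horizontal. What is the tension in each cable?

ΣF_x = 0: −T_A·cos56° + T_B·cos42° = 0 → T_B = 0.752468·T_A.
ΣF_y = 0: T_A·sin56° + T_B·sin42° = 0.46.
Substitute: T_A·(0.829038 + 0.752468·0.669131) = 0.46 → T_A = 0.345206 ≈ 0.3452 kN.
Then T_B = 0.752468 × 0.345206 = 0.2598 kN.

T_A = 0.3452 kN, T_B = 0.2598 kN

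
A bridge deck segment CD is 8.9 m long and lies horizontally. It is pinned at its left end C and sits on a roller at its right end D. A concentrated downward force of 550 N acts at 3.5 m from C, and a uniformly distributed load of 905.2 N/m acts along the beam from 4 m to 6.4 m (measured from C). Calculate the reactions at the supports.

C_x = 0, C_y = 1237 N, D_y = 1486 N

Resultant of the distributed load: 905.2 × 2.4 = 2172.48 N at 5.2 m from C.
Moments about C: D_y·8.9 − 550·3.5 − (905.2·2.4)·5.2 = 0 → D_y = 13221.896/8.9 = 1485.61 ≈ 1486 N.
ΣF_y = 0: C_y + 1485.61 − 550 − 905.2·2.4 = 0 → C_y = 1237 N.
ΣF_x = 0: no horizontal applied forces, so C_x = 0.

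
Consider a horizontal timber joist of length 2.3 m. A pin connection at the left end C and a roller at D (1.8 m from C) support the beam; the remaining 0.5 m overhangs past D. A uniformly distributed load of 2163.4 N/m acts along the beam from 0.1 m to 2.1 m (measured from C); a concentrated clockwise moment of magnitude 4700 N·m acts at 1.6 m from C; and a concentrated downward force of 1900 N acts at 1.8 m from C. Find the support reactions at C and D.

C_x = 0, C_y = -928.5 N, D_y = 7155 N

Resultant of the distributed load: 2163.4 × 2 = 4326.8 N at 1.1 m from C.
Moments about C: D_y·1.8 − (2163.4·2)·1.1 − 4700 − 1900·1.8 = 0 → D_y = 12879.48/1.8 = 7155.27 ≈ 7155 N.
ΣF_y = 0: C_y + 7155.27 − 2163.4·2 − 1900 = 0 → C_y = -928.5 N.
ΣF_x = 0: no horizontal applied forces, so C_x = 0.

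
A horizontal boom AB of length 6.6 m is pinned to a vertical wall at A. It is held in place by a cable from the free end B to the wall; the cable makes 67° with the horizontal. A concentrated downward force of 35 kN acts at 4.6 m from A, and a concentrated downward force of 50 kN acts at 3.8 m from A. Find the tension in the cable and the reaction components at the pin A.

ΣM about A: T·sin67°·6.6 − 35·4.6 − 50·3.8 = 0 → T = 351/(6.6·0.920505) = 57.7746 ≈ 57.77 kN.
ΣF_x = 0: A_x − T·cos67° = 0 → A_x = 57.7746 × 0.390731 = 22.57 kN.
ΣF_y = 0: A_y + T·sin67° − 35 − 50 = 0 → A_y = 85 − 57.7746 × 0.920505 = 31.82 kN.

T = 57.77 kN, A_x = 22.57 kN, A_y = 31.82 kN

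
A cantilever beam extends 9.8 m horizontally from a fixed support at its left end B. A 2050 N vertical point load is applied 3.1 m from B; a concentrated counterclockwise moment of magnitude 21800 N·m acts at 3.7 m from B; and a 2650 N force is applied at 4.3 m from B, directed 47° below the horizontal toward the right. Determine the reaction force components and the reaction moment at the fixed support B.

ΣF_x = 0: B_x + 2650·cos47° = 0 → B_x = -1807 N.
ΣF_y = 0: B_y − 2050 − 2650·sin47° = 0 → B_y = 3988 N.
ΣM about B: M_B − 2050·3.1 + 21800 − 2650·sin47°·4.3 = 0 → M_B = -7111 N·m.

B_x = -1807 N, B_y = 3988 N, M_B = -7111 N·m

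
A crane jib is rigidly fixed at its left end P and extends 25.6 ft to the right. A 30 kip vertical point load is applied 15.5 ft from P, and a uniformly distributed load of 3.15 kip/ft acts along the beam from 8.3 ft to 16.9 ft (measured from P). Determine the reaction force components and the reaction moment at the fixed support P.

P_x = 0, P_y = 57.09 kip, M_P = 806.3 kip·ft

Resultant of the distributed load: 3.15 × 8.6 = 27.09 kip at 12.6 ft from P.
ΣF_x = 0: P_x = 0.
ΣF_y = 0: P_y − 30 − 3.15·8.6 = 0 → P_y = 57.09 kip.
ΣM about P: M_P − 30·15.5 − (3.15·8.6)·12.6 = 0 → M_P = 806.3 kip·ft.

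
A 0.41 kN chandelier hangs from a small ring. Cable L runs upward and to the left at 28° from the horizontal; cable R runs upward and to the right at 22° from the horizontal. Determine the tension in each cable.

ΣF_x = 0: −T_L·cos28° + T_R·cos22° = 0 → T_R = 0.95229·T_L.
ΣF_y = 0: T_L·sin28° + T_R·sin22° = 0.41.
Substitute: T_L·(0.469472 + 0.95229·0.374607) = 0.41 → T_L = 0.496244 ≈ 0.4962 kN.
Then T_R = 0.95229 × 0.496244 = 0.4726 kN.

T_L = 0.4962 kN, T_R = 0.4726 kN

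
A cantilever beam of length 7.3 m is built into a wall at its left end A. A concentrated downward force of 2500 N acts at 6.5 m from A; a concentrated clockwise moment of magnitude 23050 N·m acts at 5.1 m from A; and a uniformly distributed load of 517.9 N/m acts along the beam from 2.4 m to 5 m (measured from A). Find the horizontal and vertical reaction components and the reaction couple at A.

Resultant of the distributed load: 517.9 × 2.6 = 1346.54 N at 3.7 m from A.
ΣF_x = 0: A_x = 0.
ΣF_y = 0: A_y − 2500 − 517.9·2.6 = 0 → A_y = 3847 N.
ΣM about A: M_A − 2500·6.5 − 23050 − (517.9·2.6)·3.7 = 0 → M_A = 44280 N·m.

A_x = 0, A_y = 3847 N, M_A = 44280 N·m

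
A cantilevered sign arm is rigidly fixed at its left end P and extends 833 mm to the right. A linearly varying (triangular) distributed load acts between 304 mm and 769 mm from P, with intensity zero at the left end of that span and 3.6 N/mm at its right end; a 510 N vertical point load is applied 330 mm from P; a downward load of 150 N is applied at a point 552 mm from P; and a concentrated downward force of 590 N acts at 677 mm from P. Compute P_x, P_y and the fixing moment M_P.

Resultant of the triangular load: ½ × 3.6 × 465 = 837 N, acting at 614 mm from P (one-third of the span from the peak).
ΣF_x = 0: P_x = 0.
ΣF_y = 0: P_y − ½·3.6·465 − 510 − 150 − 590 = 0 → P_y = 2087 N.
ΣM about P: M_P − (½·3.6·465)·614 − 510·330 − 150·552 − 590·677 = 0 → M_P = 1164000 N·mm.

P_x = 0, P_y = 2087 N, M_P = 1164000 N·mm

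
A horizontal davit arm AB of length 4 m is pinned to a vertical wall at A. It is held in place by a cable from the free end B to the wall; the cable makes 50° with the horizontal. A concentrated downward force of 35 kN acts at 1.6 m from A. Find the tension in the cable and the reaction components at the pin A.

ΣM about A: T·sin50°·4 − 35·1.6 = 0 → T = 56/(4·0.766044) = 18.2757 ≈ 18.28 kN.
ΣF_x = 0: A_x − T·cos50° = 0 → A_x = 18.2757 × 0.642788 = 11.75 kN.
ΣF_y = 0: A_y + T·sin50° − 35 = 0 → A_y = 35 − 18.2757 × 0.766044 = 21.00 kN.

T = 18.28 kN, A_x = 11.75 kN, A_y = 21.00 kN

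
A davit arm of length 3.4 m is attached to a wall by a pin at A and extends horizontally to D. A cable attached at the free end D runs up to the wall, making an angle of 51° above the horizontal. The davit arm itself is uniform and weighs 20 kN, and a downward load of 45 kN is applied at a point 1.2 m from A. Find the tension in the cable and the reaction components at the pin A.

T = 33.30 kN, A_x = 20.96 kN, A_y = 39.12 kN

ΣM about A: T·sin51°·3.4 − 20·1.7 − 45·1.2 = 0 → T = 88/(3.4·0.777146) = 33.3044 ≈ 33.30 kN.
ΣF_x = 0: A_x − T·cos51° = 0 → A_x = 33.3044 × 0.62932 = 20.96 kN.
ΣF_y = 0: A_y + T·sin51° − 20 − 45 = 0 → A_y = 65 − 33.3044 × 0.777146 = 39.12 kN.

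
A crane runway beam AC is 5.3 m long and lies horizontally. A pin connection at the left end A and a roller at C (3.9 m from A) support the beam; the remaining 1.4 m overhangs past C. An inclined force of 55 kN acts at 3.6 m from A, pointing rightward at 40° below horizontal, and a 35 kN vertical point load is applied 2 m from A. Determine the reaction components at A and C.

A_x = -42.13 kN, A_y = 19.77 kN, C_y = 50.58 kN

Moments about A: C_y·3.9 − 55·sin40°·3.6 − 35·2 = 0 → C_y = 197.272/3.9 = 50.5826 ≈ 50.58 kN.
ΣF_y = 0: A_y + 50.5826 − 55·sin40° − 35 = 0 → A_y = 19.77 kN.
ΣF_x = 0: A_x + 55·cos40° = 0 → A_x = -42.13 kN.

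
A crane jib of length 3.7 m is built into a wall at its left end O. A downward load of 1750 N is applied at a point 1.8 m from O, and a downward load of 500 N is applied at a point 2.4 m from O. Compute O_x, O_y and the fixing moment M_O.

ΣF_x = 0: O_x = 0.
ΣF_y = 0: O_y − 1750 − 500 = 0 → O_y = 2250 N.
ΣM about O: M_O − 1750·1.8 − 500·2.4 = 0 → M_O = 4350 N·m.

O_x = 0, O_y = 2250 N, M_O = 4350 N·m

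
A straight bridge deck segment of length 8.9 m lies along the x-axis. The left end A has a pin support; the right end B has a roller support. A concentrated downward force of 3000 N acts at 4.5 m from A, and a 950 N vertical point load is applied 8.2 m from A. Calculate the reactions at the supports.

A_x = 0, A_y = 1558 N, B_y = 2392 N

Moments about A: B_y·8.9 − 3000·4.5 − 950·8.2 = 0 → B_y = 21290/8.9 = 2392.13 ≈ 2392 N.
ΣF_y = 0: A_y + 2392.13 − 3000 − 950 = 0 → A_y = 1558 N.
ΣF_x = 0: no horizontal applied forces, so A_x = 0.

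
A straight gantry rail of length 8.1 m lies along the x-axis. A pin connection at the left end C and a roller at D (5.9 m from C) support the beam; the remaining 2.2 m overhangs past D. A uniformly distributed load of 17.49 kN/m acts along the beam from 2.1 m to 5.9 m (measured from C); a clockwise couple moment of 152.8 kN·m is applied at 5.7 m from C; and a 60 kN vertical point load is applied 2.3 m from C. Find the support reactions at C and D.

C_x = 0, C_y = 32.11 kN, D_y = 94.35 kN

Resultant of the distributed load: 17.49 × 3.8 = 66.462 kN at 4 m from C.
ΣM about C: D_y·5.9 − (17.49·3.8)·4 − 152.8 − 60·2.3 = 0 → D_y = 556.648/5.9 = 94.3471 ≈ 94.35 kN.
ΣF_y = 0: C_y + 94.3471 − 17.49·3.8 − 60 = 0 → C_y = 32.11 kN.
ΣF_x = 0: no horizontal applied forces, so C_x = 0.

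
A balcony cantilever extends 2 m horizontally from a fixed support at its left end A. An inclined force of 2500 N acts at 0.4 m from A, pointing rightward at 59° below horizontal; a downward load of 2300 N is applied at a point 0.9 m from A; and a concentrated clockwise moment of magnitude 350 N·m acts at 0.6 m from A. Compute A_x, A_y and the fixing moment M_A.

ΣF_x = 0: A_x + 2500·cos59° = 0 → A_x = -1288 N.
ΣF_y = 0: A_y − 2500·sin59° − 2300 = 0 → A_y = 4443 N.
ΣM about A: M_A − 2500·sin59°·0.4 − 2300·0.9 − 350 = 0 → M_A = 3277 N·m.

A_x = -1288 N, A_y = 4443 N, M_A = 3277 N·m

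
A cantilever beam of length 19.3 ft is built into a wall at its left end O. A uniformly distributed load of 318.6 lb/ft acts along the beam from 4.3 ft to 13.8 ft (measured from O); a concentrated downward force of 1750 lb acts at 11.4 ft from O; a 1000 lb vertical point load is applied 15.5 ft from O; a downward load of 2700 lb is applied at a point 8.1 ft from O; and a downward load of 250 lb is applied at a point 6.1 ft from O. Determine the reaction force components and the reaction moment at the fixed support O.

Resultant of the distributed load: 318.6 × 9.5 = 3026.7 lb at 9.05 ft from O.
ΣF_x = 0: O_x = 0.
ΣF_y = 0: O_y − 318.6·9.5 − 1750 − 1000 − 2700 − 250 = 0 → O_y = 8727 lb.
ΣM about O: M_O − (318.6·9.5)·9.05 − 1750·11.4 − 1000·15.5 − 2700·8.1 − 250·6.1 = 0 → M_O = 86240 lb·ft.

O_x = 0, O_y = 8727 lb, M_O = 86240 lb·ft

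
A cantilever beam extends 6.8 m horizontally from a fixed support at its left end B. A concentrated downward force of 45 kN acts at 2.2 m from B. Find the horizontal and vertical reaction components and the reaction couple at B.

B_x = 0, B_y = 45.00 kN, M_B = 99.00 kN·m

ΣF_x = 0: B_x = 0.
ΣF_y = 0: B_y − 45 = 0 → B_y = 45.00 kN.
ΣM about B: M_B − 45·2.2 = 0 → M_B = 99.00 kN·m.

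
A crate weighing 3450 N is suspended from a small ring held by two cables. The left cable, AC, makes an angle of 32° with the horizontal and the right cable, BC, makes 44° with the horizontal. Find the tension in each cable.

ΣF_x = 0: −T_AC·cos32° + T_BC·cos44° = 0 → T_BC = 1.17893·T_AC.
ΣF_y = 0: T_AC·sin32° + T_BC·sin44° = 3450.
Substitute: T_AC·(0.529919 + 1.17893·0.694658) = 3450 → T_AC = 2557.69 ≈ 2558 N.
Then T_BC = 1.17893 × 2557.69 = 3015 N.

T_AC = 2558 N, T_BC = 3015 N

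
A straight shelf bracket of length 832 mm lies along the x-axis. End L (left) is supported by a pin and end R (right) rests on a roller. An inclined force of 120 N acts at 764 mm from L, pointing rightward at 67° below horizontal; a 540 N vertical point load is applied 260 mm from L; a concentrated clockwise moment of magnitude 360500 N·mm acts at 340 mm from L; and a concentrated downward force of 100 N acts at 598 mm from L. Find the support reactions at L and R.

L_x = -46.89 N, L_y = -24.89 N, R_y = 775.4 N

ΣM about L: R_y·832 − 120·sin67°·764 − 540·260 − 360500 − 100·598 = 0 → R_y = 645092/832 = 775.351 ≈ 775.4 N.
ΣF_y = 0: L_y + 775.351 − 120·sin67° − 540 − 100 = 0 → L_y = -24.89 N.
ΣF_x = 0: L_x + 120·cos67° = 0 → L_x = -46.89 N.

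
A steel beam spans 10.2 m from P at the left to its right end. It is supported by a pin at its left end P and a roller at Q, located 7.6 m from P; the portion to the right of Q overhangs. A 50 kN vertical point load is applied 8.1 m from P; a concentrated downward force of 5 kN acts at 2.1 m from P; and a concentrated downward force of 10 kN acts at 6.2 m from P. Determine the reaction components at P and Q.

Taking moments about P: Q_y·7.6 − 50·8.1 − 5·2.1 − 10·6.2 = 0 → Q_y = 477.5/7.6 = 62.8289 ≈ 62.83 kN.
ΣF_y = 0: P_y + 62.8289 − 50 − 5 − 10 = 0 → P_y = 2.171 kN.
ΣF_x = 0: no horizontal applied forces, so P_x = 0.

P_x = 0, P_y = 2.171 kN, Q_y = 62.83 kN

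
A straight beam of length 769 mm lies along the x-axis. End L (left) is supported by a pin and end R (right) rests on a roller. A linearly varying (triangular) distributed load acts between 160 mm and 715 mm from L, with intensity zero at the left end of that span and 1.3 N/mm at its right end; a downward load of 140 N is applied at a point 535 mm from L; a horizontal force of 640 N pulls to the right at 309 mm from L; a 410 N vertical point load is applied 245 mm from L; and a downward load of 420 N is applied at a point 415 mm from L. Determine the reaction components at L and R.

L_x = -640.0 N, L_y = 627.4 N, R_y = 703.3 N

Resultant of the triangular load: ½ × 1.3 × 555 = 360.75 N, acting at 530 mm from L (one-third of the span from the peak).
Taking moments about L: R_y·769 − (½·1.3·555)·530 − 140·535 − 410·245 − 420·415 = 0 → R_y = 540847.5/769 = 703.313 ≈ 703.3 N.
ΣF_y = 0: L_y + 703.313 − ½·1.3·555 − 140 − 410 − 420 = 0 → L_y = 627.4 N.
ΣF_x = 0: L_x + 640 = 0 → L_x = -640.0 N.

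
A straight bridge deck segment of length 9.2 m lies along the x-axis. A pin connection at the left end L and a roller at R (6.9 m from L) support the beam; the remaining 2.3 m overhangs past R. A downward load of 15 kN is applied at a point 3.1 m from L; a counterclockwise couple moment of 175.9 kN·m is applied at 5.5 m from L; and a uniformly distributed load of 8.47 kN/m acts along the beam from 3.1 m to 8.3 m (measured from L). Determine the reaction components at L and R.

Resultant of the distributed load: 8.47 × 5.2 = 44.044 kN at 5.7 m from L.
Taking moments about L: R_y·6.9 − 15·3.1 + 175.9 − (8.47·5.2)·5.7 = 0 → R_y = 121.6508/6.9 = 17.6306 ≈ 17.63 kN.
ΣF_y = 0: L_y + 17.6306 − 15 − 8.47·5.2 = 0 → L_y = 41.41 kN.
ΣF_x = 0: no horizontal applied forces, so L_x = 0.

L_x = 0, L_y = 41.41 kN, R_y = 17.63 kN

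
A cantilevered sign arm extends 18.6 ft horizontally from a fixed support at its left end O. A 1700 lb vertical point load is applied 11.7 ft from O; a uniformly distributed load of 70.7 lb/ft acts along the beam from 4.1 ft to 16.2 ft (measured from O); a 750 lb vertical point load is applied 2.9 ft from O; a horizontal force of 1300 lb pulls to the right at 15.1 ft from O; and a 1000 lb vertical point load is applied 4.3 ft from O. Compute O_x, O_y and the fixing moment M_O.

O_x = -1300 lb, O_y = 4305 lb, M_O = 35050 lb·ft

Resultant of the distributed load: 70.7 × 12.1 = 855.47 lb at 10.15 ft from O.
ΣF_x = 0: O_x + 1300 = 0 → O_x = -1300 lb.
ΣF_y = 0: O_y − 1700 − 70.7·12.1 − 750 − 1000 = 0 → O_y = 4305 lb.
ΣM about O: M_O − 1700·11.7 − (70.7·12.1)·10.15 − 750·2.9 − 1000·4.3 = 0 → M_O = 35050 lb·ft.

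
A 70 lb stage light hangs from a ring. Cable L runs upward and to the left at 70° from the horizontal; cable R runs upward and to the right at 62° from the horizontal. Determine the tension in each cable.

ΣF_x = 0: −T_L·cos70° + T_R·cos62° = 0 → T_R = 0.728522·T_L.
ΣF_y = 0: T_L·sin70° + T_R·sin62° = 70.
Substitute: T_L·(0.939693 + 0.728522·0.882948) = 70 → T_L = 44.2215 ≈ 44.22 lb.
Then T_R = 0.728522 × 44.2215 = 32.22 lb.

T_L = 44.22 lb, T_R = 32.22 lb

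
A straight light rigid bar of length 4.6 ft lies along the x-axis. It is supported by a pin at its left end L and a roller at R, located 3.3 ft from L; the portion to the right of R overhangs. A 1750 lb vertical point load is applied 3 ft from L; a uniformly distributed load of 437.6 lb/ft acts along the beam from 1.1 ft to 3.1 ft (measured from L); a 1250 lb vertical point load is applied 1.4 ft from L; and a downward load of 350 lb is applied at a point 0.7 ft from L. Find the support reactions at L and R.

Resultant of the distributed load: 437.6 × 2 = 875.2 lb at 2.1 ft from L.
ΣM about L: R_y·3.3 − 1750·3 − (437.6·2)·2.1 − 1250·1.4 − 350·0.7 = 0 → R_y = 9082.92/3.3 = 2752.4 ≈ 2752 lb.
ΣF_y = 0: L_y + 2752.4 − 1750 − 437.6·2 − 1250 − 350 = 0 → L_y = 1473 lb.
ΣF_x = 0: no horizontal applied forces, so L_x = 0.

L_x = 0, L_y = 1473 lb, R_y = 2752 lb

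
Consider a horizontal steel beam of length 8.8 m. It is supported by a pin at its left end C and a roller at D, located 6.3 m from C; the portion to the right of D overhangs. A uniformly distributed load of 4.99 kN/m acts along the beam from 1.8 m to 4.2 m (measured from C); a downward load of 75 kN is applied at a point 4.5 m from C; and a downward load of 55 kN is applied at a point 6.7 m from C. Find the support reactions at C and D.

Resultant of the distributed load: 4.99 × 2.4 = 11.976 kN at 3 m from C.
Moments about C: D_y·6.3 − (4.99·2.4)·3 − 75·4.5 − 55·6.7 = 0 → D_y = 741.928/6.3 = 117.766 ≈ 117.8 kN.
ΣF_y = 0: C_y + 117.766 − 4.99·2.4 − 75 − 55 = 0 → C_y = 24.21 kN.
ΣF_x = 0: no horizontal applied forces, so C_x = 0.

C_x = 0, C_y = 24.21 kN, D_y = 117.8 kN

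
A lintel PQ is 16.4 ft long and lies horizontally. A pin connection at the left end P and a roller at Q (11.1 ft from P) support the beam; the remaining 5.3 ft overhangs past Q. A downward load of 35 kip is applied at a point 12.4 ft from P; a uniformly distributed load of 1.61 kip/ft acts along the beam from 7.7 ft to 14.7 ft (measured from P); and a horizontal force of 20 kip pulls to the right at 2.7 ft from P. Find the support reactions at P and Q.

P_x = -20.00 kip, P_y = -4.201 kip, Q_y = 50.47 kip

Resultant of the distributed load: 1.61 × 7 = 11.27 kip at 11.2 ft from P.
ΣM about P: Q_y·11.1 − 35·12.4 − (1.61·7)·11.2 = 0 → Q_y = 560.224/11.1 = 50.4706 ≈ 50.47 kip.
ΣF_y = 0: P_y + 50.4706 − 35 − 1.61·7 = 0 → P_y = -4.201 kip.
ΣF_x = 0: P_x + 20 = 0 → P_x = -20.00 kip.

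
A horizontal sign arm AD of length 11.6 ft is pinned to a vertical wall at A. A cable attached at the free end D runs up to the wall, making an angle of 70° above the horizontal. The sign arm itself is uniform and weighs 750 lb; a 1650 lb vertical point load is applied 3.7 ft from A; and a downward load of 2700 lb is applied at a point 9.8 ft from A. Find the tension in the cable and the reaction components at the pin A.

ΣM about A: T·sin70°·11.6 − 750·5.8 − 1650·3.7 − 2700·9.8 = 0 → T = 36915/(11.6·0.939693) = 3386.56 ≈ 3387 lb.
ΣF_x = 0: A_x − T·cos70° = 0 → A_x = 3386.56 × 0.34202 = 1158 lb.
ΣF_y = 0: A_y + T·sin70° − 750 − 1650 − 2700 = 0 → A_y = 5100 − 3386.56 × 0.939693 = 1918 lb.

T = 3387 lb, A_x = 1158 lb, A_y = 1918 lb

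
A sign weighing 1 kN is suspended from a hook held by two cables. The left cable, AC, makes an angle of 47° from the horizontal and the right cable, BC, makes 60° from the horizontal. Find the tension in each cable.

T_AC = 0.5228 kN, T_BC = 0.7132 kN

ΣF_x = 0: −T_AC·cos47° + T_BC·cos60° = 0 → T_BC = 1.364·T_AC.
ΣF_y = 0: T_AC·sin47° + T_BC·sin60° = 1.
Substitute: T_AC·(0.731354 + 1.364·0.866025) = 1 → T_AC = 0.522845 ≈ 0.5228 kN.
Then T_BC = 1.364 × 0.522845 = 0.7132 kN.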